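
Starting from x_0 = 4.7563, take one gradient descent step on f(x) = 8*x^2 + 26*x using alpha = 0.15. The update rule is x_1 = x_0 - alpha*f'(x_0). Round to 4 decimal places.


We compute the gradient at x_0 and apply the update.
f'(x) = 16*x + 26
f'(4.7563) = 16*4.7563 + 26 = 102.1008
x_1 = 4.7563 - 0.15*102.1008 = -10.5588


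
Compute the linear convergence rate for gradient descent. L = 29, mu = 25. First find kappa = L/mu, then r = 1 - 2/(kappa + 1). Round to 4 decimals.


Step 1: Compute the condition number.
kappa = L/mu = 29/25 = 1.16
Step 2: Compute the convergence rate.
r = 1 - 2/(kappa + 1) = 1 - 2*mu/(L + mu) = (L - mu)/(L + mu) = 4/54 = 0.0741


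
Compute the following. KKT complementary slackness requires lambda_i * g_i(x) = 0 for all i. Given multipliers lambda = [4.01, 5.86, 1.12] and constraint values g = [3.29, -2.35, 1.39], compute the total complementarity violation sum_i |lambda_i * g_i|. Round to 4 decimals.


KKT complementary slackness check:
lambda_1 * g_1 = 4.01 * 3.29 = 13.1929
lambda_2 * g_2 = 5.86 * -2.35 = -13.771
lambda_3 * g_3 = 1.12 * 1.39 = 1.5568
Total violation = 13.1929 + 13.771 + 1.5568 = 28.5207


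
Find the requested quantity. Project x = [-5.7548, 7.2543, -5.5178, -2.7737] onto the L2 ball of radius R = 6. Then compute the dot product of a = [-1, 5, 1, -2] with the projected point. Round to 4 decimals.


Step 1: Compute ||x|| (intermediates to 6 decimals).
||x|| = sqrt((-5.7548)^2 + 7.2543^2 + (-5.5178)^2 + (-2.7737)^2) = 11.130235
Step 2: Project.
Since ||x|| > R, scale = R/||x|| = 6/11.130235 = 0.539072, proj(x) = scale * x
proj(x) = [-3.102252, 3.91059, -2.974491, -1.495224]
Step 3: Dot product.
a^T * proj(x) = -1*(-3.102252) + 5*3.91059 + 1*(-2.974491) - 2*(-1.495224) = 22.6712


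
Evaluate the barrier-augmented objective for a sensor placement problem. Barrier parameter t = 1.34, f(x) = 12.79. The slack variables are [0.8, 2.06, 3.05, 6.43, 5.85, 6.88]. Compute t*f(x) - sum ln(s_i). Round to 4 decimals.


Step 1: Compute log-barrier.
ln values: [-0.2231, 0.7227, 1.1151, 1.861, 1.7664, 1.9286]
phi = -(-0.2231 + 0.7227 + 1.1151 + 1.861 + 1.7664 + 1.9286) = -7.1707
Step 2: Compute augmented objective.
t*f(x) = 1.34*12.79 = 17.1386
Total = 17.1386 - 7.1707 = 9.9679


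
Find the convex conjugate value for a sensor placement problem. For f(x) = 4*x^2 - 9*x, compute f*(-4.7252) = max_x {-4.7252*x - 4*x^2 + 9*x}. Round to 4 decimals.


f*(y) = sup_x {y*x - a*x^2 - b*x} = sup_x {(y-b)*x - a*x^2}
FOC: (y - b) - 2a*x = 0 => x* = (y - b)/(2a)
x* = (-4.7252 + 9)/(2*4) = 0.5344
f*(-4.7252) = (y-b)^2/(4a) = (-4.7252 + 9)^2/(4*4)
= 18.2739/16 = 1.1421


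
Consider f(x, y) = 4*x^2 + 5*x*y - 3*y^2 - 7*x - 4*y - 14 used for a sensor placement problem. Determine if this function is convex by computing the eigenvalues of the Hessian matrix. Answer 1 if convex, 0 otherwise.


The Hessian of f(x,y) = 4*x^2 + 5*x*y - 3*y^2 - 7*x - 4*y - 14 is:
H = [[8, 5], [5, -6]]
Trace = 8 - 6 = 2
Determinant = 8*-6 - (5)^2 = -73
Discriminant = (2)^2 - 4*-73 = 296.0
Eigenvalues: lambda_1 = -7.6023, lambda_2 = 9.6023
The function is not convex.

0


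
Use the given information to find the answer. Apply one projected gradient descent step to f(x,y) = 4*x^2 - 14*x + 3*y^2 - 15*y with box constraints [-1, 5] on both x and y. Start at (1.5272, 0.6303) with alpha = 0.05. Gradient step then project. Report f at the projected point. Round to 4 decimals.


Step 1: Compute gradient at (1.5272, 0.6303).
grad_x = 2*4*1.5272 - 14 = -1.7824
grad_y = 2*3*0.6303 - 15 = -11.2182
Step 2: Gradient step.
x_raw = 1.5272 - 0.05*-1.7824 = 1.6163
y_raw = 0.6303 - 0.05*-11.2182 = 1.1912
Step 3: Project onto [-1, 5].
x_proj = clip(1.6163) = 1.6163
y_proj = clip(1.1912) = 1.1912
Step 4: Evaluate f.
f(1.6163, 1.1912) = -25.7897


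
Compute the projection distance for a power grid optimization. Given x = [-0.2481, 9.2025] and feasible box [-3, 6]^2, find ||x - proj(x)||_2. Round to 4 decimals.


Project each component onto [-3, 6].
clip(-0.2481) = -0.2481, clip(9.2025) = 6.0
Projection = [-0.2481, 6.0]
Squared diffs: [0.0, 10.256]
Distance = sqrt(10.256) = 3.2025


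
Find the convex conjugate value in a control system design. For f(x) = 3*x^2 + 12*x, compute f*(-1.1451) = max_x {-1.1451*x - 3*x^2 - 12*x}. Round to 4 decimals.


f*(y) = sup_x {y*x - a*x^2 - b*x} = sup_x {(y-b)*x - a*x^2}
FOC: (y - b) - 2a*x = 0 => x* = (y - b)/(2a)
x* = (-1.1451 - 12)/(2*3) = -2.1909
f*(-1.1451) = (y-b)^2/(4a) = (-1.1451 - 12)^2/(4*3)
= 172.7937/12 = 14.3995


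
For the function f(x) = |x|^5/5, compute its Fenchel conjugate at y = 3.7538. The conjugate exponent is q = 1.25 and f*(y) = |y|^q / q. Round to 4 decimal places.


The conjugate exponent q satisfies 1/p + 1/q = 1.
p = 5, so q = 5/(5 - 1) = 1.25
|y|^q = 3.7538^1.25 = 5.225
f*(3.7538) = 5.225 / 1.25 = 4.18


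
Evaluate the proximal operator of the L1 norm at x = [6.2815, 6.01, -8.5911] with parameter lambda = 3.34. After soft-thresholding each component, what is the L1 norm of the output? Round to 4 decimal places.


Soft-thresholding with lambda = 3.34:
prox(6.2815) = sign(6.2815)*max(|6.2815| - 3.34, 0) = 2.9415
prox(6.01) = sign(6.01)*max(|6.01| - 3.34, 0) = 2.67
prox(-8.5911) = sign(-8.5911)*max(|-8.5911| - 3.34, 0) = -5.2511
prox(x) = [2.9415, 2.67, -5.2511]
||prox(x)||_1 = 2.9415 + 2.67 + 5.2511 = 10.8626


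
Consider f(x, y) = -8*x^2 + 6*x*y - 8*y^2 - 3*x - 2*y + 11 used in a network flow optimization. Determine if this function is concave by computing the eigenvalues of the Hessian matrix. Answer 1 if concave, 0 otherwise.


The Hessian of f(x,y) = -8*x^2 + 6*x*y - 8*y^2 - 3*x - 2*y + 11 is:
H = [[-16, 6], [6, -16]]
Trace = -16 - 16 = -32
Determinant = -16*-16 - (6)^2 = 220
Discriminant = (-32)^2 - 4*220 = 144.0
Eigenvalues: lambda_1 = -22.0, lambda_2 = -10.0
The function is concave.

1


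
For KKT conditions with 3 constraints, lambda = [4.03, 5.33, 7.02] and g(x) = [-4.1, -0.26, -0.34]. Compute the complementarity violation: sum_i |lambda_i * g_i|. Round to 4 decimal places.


KKT complementary slackness check:
lambda_1 * g_1 = 4.03 * -4.1 = -16.523
lambda_2 * g_2 = 5.33 * -0.26 = -1.3858
lambda_3 * g_3 = 7.02 * -0.34 = -2.3868
Total violation = 16.523 + 1.3858 + 2.3868 = 20.2956


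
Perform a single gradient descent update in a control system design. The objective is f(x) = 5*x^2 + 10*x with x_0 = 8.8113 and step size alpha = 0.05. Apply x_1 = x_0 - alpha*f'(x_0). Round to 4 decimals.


We compute the gradient at x_0 and apply the update.
f'(x) = 10*x + 10
f'(8.8113) = 10*8.8113 + 10 = 98.113
x_1 = 8.8113 - 0.05*98.113 = 3.9057


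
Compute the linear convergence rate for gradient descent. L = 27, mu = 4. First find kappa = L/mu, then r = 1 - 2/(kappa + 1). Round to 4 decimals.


Step 1: Compute the condition number.
kappa = L/mu = 27/4 = 6.75
Step 2: Compute the convergence rate.
r = 1 - 2/(kappa + 1) = 1 - 2*mu/(L + mu) = (L - mu)/(L + mu) = 23/31 = 0.7419


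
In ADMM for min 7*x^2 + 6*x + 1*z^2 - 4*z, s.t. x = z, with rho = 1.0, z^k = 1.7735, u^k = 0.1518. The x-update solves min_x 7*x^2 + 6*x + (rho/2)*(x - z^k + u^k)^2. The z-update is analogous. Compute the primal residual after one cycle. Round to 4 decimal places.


ADMM iteration with rho = 1.0, z^k = 1.7735, u^k = 0.1518
Step 1: x-update.
Minimize 7*x^2 + 6*x + (1.0/2)*(x - 1.7735 + 0.1518)^2
FOC: (2*7 + 1.0)*x = -6 + 1.0*(1.7735 - 0.1518)
x^{k+1} = -0.2919
Step 2: z-update.
Minimize 1*z^2 - 4*z + (1.0/2)*(-0.2919 - z + 0.1518)^2
FOC: (2*1 + 1.0)*z = 4 + 1.0*(-0.2919 + 0.1518)
z^{k+1} = 1.2866
Step 3: u-update.
u^{k+1} = 0.1518 - 0.2919 - 1.2866 = -1.4267
Step 4: Primal residual = |-0.2919 - 1.2866| = 1.5785


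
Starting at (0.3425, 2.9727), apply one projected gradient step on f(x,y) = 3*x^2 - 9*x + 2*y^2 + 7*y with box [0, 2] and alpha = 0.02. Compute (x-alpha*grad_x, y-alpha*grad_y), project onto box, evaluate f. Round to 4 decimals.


Step 1: Compute gradient at (0.3425, 2.9727).
grad_x = 2*3*0.3425 - 9 = -6.945
grad_y = 2*2*2.9727 + 7 = 18.8908
Step 2: Gradient step.
x_raw = 0.3425 - 0.02*-6.945 = 0.4814
y_raw = 2.9727 - 0.02*18.8908 = 2.5949
Step 3: Project onto [0, 2].
x_proj = clip(0.4814) = 0.4814
y_proj = clip(2.5949) = 2.0
Step 4: Evaluate f.
f(0.4814, 2.0) = 18.3626


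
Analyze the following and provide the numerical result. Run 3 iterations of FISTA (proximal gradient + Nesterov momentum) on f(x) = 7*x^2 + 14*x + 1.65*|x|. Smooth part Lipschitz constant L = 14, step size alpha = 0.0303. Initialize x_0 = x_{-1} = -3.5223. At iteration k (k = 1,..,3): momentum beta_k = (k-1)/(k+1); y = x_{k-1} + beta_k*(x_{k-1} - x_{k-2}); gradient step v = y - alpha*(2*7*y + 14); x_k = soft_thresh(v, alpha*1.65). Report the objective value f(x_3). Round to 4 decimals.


FISTA on f(x) = 7*x^2 + 14*x + 1.65*|x|
L = 14, alpha = 0.0303
Iteration 1: beta = 0.0, y = -3.5223 + 0.0*(-3.5223 + 3.5223) = -3.5223
  grad(y) = -35.3122, v = y - alpha*grad = -2.4523
  prox(v) = soft_thresh(-2.4523, 0.05) = -2.4023
Iteration 2: beta = 0.3333, y = -2.4023 + 0.3333*(-2.4023 + 3.5223) = -2.029
  grad(y) = -14.4064, v = y - alpha*grad = -1.5925
  prox(v) = soft_thresh(-1.5925, 0.05) = -1.5425
Iteration 3: beta = 0.5, y = -1.5425 + 0.5*(-1.5425 + 2.4023) = -1.1126
  grad(y) = -1.5765, v = y - alpha*grad = -1.0648
  prox(v) = soft_thresh(-1.0648, 0.05) = -1.0148
f(x_3) = 7*(-1.0148)^2 + 14*(-1.0148) + 1.65*|-1.0148| = -5.324


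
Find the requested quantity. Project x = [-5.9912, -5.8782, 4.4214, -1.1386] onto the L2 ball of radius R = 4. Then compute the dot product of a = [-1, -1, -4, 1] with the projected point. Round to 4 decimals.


Step 1: Compute ||x|| (intermediates to 6 decimals).
||x|| = sqrt((-5.9912)^2 + (-5.8782)^2 + 4.4214^2 + (-1.1386)^2) = 9.554732
Step 2: Project.
Since ||x|| > R, scale = R/||x|| = 4/9.554732 = 0.418641, proj(x) = scale * x
proj(x) = [-2.508162, -2.460856, 1.850979, -0.476665]
Step 3: Dot product.
a^T * proj(x) = -1*(-2.508162) - 1*(-2.460856) - 4*1.850979 + 1*(-0.476665) = -2.9116


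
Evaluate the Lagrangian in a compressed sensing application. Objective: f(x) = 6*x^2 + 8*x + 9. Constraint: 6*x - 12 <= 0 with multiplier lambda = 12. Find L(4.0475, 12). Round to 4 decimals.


Step 1: Evaluate f(x).
f(4.0475) = 6*4.0475^2 + 8*4.0475 + 9 = 139.6735
Step 2: Evaluate g(x).
g(4.0475) = 6*4.0475 - 12 = 12.285
Step 3: Compute Lagrangian.
L = 139.6735 + 12*12.285 = 287.0935


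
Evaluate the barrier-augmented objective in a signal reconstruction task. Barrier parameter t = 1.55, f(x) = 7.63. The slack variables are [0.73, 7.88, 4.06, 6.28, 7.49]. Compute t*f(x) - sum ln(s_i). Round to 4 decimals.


Step 1: Compute log-barrier.
ln values: [-0.3147, 2.0643, 1.4012, 1.8374, 2.0136]
phi = -(-0.3147 + 2.0643 + 1.4012 + 1.8374 + 2.0136) = -7.0017
Step 2: Compute augmented objective.
t*f(x) = 1.55*7.63 = 11.8265
Total = 11.8265 - 7.0017 = 4.8248


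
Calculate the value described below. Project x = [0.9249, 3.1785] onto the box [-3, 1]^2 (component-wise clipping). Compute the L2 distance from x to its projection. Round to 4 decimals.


Project each component onto [-3, 1].
clip(0.9249) = 0.9249, clip(3.1785) = 1.0
Projection = [0.9249, 1.0]
Squared diffs: [0.0, 4.7459]
Distance = sqrt(4.7459) = 2.1785


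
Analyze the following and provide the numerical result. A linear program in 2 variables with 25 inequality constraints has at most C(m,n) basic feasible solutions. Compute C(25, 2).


Each vertex corresponds to some choice of n active constraints out of m, so the number of vertices is at most C(m, n) = m! / (n!(m-n)!).
m = 25, n = 2
Numerator: 25 * 24
Denominator: 2! = 2
C(25, 2) = 300


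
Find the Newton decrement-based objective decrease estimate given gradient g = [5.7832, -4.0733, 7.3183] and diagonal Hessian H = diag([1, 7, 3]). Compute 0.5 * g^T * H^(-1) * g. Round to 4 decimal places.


Step 1: H is diagonal, so H^(-1) * g = [5.7832, -0.5819, 2.4394].
Step 2: g^T H^(-1) g = sum_i g_i^2 / H_ii
  = (5.7832)^2/1 + (-4.0733)^2/7 + (7.3183)^2/3
  = 33.4454 + 2.3703 + 17.8525 = 53.6682
Step 3: Objective decrease = 0.5 * g^T H^(-1) g = 26.8341


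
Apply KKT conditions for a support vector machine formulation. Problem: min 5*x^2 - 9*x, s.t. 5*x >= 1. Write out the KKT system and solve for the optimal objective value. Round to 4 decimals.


Step 1: Try lambda = 0 (constraint inactive).
Stationarity: 2*5*x - 9 = 0
x* = 9/(2*5) = 0.9
Check constraint: 5*0.9 = 4.5 >= 1 -- satisfied.
Step 2: Compute optimal value.
f(x*) = 5*0.9^2 - 9*0.9 = -4.05


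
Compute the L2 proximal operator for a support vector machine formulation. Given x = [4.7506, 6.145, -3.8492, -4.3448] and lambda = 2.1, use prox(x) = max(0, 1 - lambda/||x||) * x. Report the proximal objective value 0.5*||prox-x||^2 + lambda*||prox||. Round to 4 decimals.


Step 1: Compute ||x||.
||x|| = 9.6965
Step 2: Compute scaling factor.
scale = max(0, 1 - 2.1/9.6965) = 0.7834
Step 3: prox(x) = [3.7218, 4.8142, -3.0156, -3.4038]
||prox(x)|| = 7.5965
Step 4: Proximal objective.
0.5*||prox-x||^2 = 2.205
lambda*||prox|| = 15.9527
Total = 18.1577


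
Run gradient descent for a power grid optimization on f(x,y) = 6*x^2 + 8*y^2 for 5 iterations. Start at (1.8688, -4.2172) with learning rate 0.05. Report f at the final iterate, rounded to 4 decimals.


Gradient descent on f(x,y) = 6*x^2 + 8*y^2.
Starting point: (1.8688, -4.2172), alpha = 0.05
Step 1: grad_x = 2*6*1.8688 = 22.4256, grad_y = 2*8*-4.2172 = -67.4752
  x_1 = 1.8688 - 0.05*22.4256 = 0.7475
  y_1 = -4.2172 - 0.05*-67.4752 = -0.8434
Step 2: grad_x = 2*6*0.7475 = 8.9702, grad_y = 2*8*-0.8434 = -13.495
  x_2 = 0.7475 - 0.05*8.9702 = 0.299
  y_2 = -0.8434 - 0.05*-13.495 = -0.1687
Step 3: grad_x = 2*6*0.299 = 3.5881, grad_y = 2*8*-0.1687 = -2.699
  x_3 = 0.299 - 0.05*3.5881 = 0.1196
  y_3 = -0.1687 - 0.05*-2.699 = -0.0337
Step 4: grad_x = 2*6*0.1196 = 1.4352, grad_y = 2*8*-0.0337 = -0.5398
  x_4 = 0.1196 - 0.05*1.4352 = 0.0478
  y_4 = -0.0337 - 0.05*-0.5398 = -0.0067
Step 5: grad_x = 2*6*0.0478 = 0.5741, grad_y = 2*8*-0.0067 = -0.108
  x_5 = 0.0478 - 0.05*0.5741 = 0.0191
  y_5 = -0.0067 - 0.05*-0.108 = -0.0013
f(0.0191, -0.0013) = 6*0.0191^2 + 8*(-0.0013)^2 = 0.0022


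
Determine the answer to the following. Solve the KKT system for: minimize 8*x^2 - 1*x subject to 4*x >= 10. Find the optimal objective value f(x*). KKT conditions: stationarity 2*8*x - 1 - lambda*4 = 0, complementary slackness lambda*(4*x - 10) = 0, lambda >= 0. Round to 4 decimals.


Step 1: Try lambda = 0 (constraint inactive).
x_unc = 1/(2*8) = 0.0625
Check: 4*0.0625 = 0.25 < 10 -- violated!
Step 2: Constraint must be active: 4*x = 10
x* = 10/4 = 2.5
lambda = (2*8*2.5 - 1)/4 = 9.75
Step 3: Compute optimal value.
f(x*) = 8*2.5^2 - 1*2.5 = 47.5


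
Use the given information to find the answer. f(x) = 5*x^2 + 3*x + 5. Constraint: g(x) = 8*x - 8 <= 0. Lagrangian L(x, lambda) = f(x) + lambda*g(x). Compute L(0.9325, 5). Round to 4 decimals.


Step 1: Evaluate f(x).
f(0.9325) = 5*0.9325^2 + 3*0.9325 + 5 = 12.1453
Step 2: Evaluate g(x).
g(0.9325) = 8*0.9325 - 8 = -0.54
Step 3: Compute Lagrangian.
L = 12.1453 + 5*-0.54 = 9.4453


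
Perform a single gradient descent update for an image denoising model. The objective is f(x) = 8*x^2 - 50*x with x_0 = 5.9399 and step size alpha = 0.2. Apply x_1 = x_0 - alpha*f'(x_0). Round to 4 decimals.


We compute the gradient at x_0 and apply the update.
f'(x) = 16*x - 50
f'(5.9399) = 16*5.9399 - 50 = 45.0384
x_1 = 5.9399 - 0.2*45.0384 = -3.0678


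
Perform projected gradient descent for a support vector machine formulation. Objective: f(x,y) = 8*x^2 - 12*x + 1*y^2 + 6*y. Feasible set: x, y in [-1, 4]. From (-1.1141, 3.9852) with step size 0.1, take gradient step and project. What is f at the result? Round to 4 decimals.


Step 1: Compute gradient at (-1.1141, 3.9852).
grad_x = 2*8*-1.1141 - 12 = -29.8256
grad_y = 2*1*3.9852 + 6 = 13.9704
Step 2: Gradient step.
x_raw = -1.1141 - 0.1*-29.8256 = 1.8685
y_raw = 3.9852 - 0.1*13.9704 = 2.5882
Step 3: Project onto [-1, 4].
x_proj = clip(1.8685) = 1.8685
y_proj = clip(2.5882) = 2.5882
Step 4: Evaluate f.
f(1.8685, 2.5882) = 27.7352


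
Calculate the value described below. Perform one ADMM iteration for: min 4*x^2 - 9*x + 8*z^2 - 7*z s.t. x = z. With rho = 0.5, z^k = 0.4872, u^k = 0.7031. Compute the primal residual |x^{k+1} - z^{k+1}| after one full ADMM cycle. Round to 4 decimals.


ADMM iteration with rho = 0.5, z^k = 0.4872, u^k = 0.7031
Step 1: x-update.
Minimize 4*x^2 - 9*x + (0.5/2)*(x - 0.4872 + 0.7031)^2
FOC: (2*4 + 0.5)*x = 9 + 0.5*(0.4872 - 0.7031)
x^{k+1} = 1.0461
Step 2: z-update.
Minimize 8*z^2 - 7*z + (0.5/2)*(1.0461 - z + 0.7031)^2
FOC: (2*8 + 0.5)*z = 7 + 0.5*(1.0461 + 0.7031)
z^{k+1} = 0.4772
Step 3: u-update.
u^{k+1} = 0.7031 + 1.0461 - 0.4772 = 1.272
Step 4: Primal residual = |1.0461 - 0.4772| = 0.5689


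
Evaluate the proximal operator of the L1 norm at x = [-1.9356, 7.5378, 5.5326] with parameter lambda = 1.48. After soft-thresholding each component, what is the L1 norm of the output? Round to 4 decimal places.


Soft-thresholding with lambda = 1.48:
prox(-1.9356) = sign(-1.9356)*max(|-1.9356| - 1.48, 0) = -0.4556
prox(7.5378) = sign(7.5378)*max(|7.5378| - 1.48, 0) = 6.0578
prox(5.5326) = sign(5.5326)*max(|5.5326| - 1.48, 0) = 4.0526
prox(x) = [-0.4556, 6.0578, 4.0526]
||prox(x)||_1 = 0.4556 + 6.0578 + 4.0526 = 10.566


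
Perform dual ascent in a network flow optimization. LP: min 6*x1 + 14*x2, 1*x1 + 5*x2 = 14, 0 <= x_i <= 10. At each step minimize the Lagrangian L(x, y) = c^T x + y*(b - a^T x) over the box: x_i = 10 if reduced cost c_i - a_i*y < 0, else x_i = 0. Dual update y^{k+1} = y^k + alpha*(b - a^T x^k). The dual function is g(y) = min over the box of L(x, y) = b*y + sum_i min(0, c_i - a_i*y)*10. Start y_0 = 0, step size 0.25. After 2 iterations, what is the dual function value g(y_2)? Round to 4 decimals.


Dual ascent for LP: min 6*x1 + 14*x2, 1*x1 + 5*x2 = 14, 0 <= x_i <= 10
Step 1: y^k = 0.0, reduced costs: (6.0, 14.0)
  x^k = (0.0, 0.0), subgradient = b - a^T x = 14.0
  y^{k+1} = 0.0 + 0.25*14.0 = 3.5
Step 2: y^k = 3.5, reduced costs: (2.5, -3.5)
  x^k = (0.0, 10.0), subgradient = b - a^T x = -36.0
  y^{k+1} = 3.5 + 0.25*-36.0 = -5.5
Dual objective at y_2 = -5.5: reduced costs (11.5, 41.5), box minimizer x = (0.0, 0.0)
g(y_2) = b*y + (c1 - a1*y)*x1 + (c2 - a2*y)*x2 = 14*(-5.5) + 11.5*0.0 + 41.5*0.0 = -77.0 + 0.0 + 0.0 = -77.0


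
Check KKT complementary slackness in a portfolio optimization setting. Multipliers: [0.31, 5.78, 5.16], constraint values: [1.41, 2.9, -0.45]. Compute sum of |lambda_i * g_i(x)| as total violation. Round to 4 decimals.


KKT complementary slackness check:
lambda_1 * g_1 = 0.31 * 1.41 = 0.4371
lambda_2 * g_2 = 5.78 * 2.9 = 16.762
lambda_3 * g_3 = 5.16 * -0.45 = -2.322
Total violation = 0.4371 + 16.762 + 2.322 = 19.5211


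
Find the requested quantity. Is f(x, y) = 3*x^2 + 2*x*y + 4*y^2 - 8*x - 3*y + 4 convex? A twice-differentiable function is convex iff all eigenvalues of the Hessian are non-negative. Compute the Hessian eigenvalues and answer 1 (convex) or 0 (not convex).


The Hessian of f(x,y) = 3*x^2 + 2*x*y + 4*y^2 - 8*x - 3*y + 4 is:
H = [[6, 2], [2, 8]]
Trace = 6 + 8 = 14
Determinant = 6*8 - (2)^2 = 44
Discriminant = (14)^2 - 4*44 = 20.0
Eigenvalues: lambda_1 = 4.7639, lambda_2 = 9.2361
The function is convex.

1


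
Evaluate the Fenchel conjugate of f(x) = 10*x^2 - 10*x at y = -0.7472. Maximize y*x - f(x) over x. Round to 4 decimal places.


f*(y) = sup_x {y*x - a*x^2 - b*x} = sup_x {(y-b)*x - a*x^2}
FOC: (y - b) - 2a*x = 0 => x* = (y - b)/(2a)
x* = (-0.7472 + 10)/(2*10) = 0.4626
f*(-0.7472) = (y-b)^2/(4a) = (-0.7472 + 10)^2/(4*10)
= 85.6143/40 = 2.1404


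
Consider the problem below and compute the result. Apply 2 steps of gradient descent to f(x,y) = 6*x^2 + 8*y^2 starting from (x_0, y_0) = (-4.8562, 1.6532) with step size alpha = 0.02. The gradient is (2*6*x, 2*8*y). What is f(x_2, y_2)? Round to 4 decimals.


Gradient descent on f(x,y) = 6*x^2 + 8*y^2.
Starting point: (-4.8562, 1.6532), alpha = 0.02
Step 1: grad_x = 2*6*-4.8562 = -58.2744, grad_y = 2*8*1.6532 = 26.4512
  x_1 = -4.8562 - 0.02*-58.2744 = -3.6907
  y_1 = 1.6532 - 0.02*26.4512 = 1.1242
Step 2: grad_x = 2*6*-3.6907 = -44.2885, grad_y = 2*8*1.1242 = 17.9868
  x_2 = -3.6907 - 0.02*-44.2885 = -2.8049
  y_2 = 1.1242 - 0.02*17.9868 = 0.7644
f(-2.8049, 0.7644) = 6*(-2.8049)^2 + 8*0.7644^2 = 51.8811


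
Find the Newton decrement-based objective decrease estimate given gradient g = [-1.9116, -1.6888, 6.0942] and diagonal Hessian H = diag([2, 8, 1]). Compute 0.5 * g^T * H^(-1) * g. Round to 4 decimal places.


Step 1: H is diagonal, so H^(-1) * g = [-0.9558, -0.2111, 6.0942].
Step 2: g^T H^(-1) g = sum_i g_i^2 / H_ii
  = (-1.9116)^2/2 + (-1.6888)^2/8 + (6.0942)^2/1
  = 1.8271 + 0.3565 + 37.1393 = 39.3229
Step 3: Objective decrease = 0.5 * g^T H^(-1) g = 19.6614


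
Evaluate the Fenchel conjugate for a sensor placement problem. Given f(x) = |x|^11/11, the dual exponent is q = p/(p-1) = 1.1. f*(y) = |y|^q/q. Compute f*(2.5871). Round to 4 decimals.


The conjugate exponent q satisfies 1/p + 1/q = 1.
p = 11, so q = 11/(11 - 1) = 1.1
|y|^q = 2.5871^1.1 = 2.8451
f*(2.5871) = 2.8451 / 1.1 = 2.5864


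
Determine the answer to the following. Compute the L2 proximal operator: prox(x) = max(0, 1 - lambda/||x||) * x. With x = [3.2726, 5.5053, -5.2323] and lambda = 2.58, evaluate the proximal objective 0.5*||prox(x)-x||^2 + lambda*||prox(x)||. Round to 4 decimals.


Step 1: Compute ||x||.
||x|| = 8.2701
Step 2: Compute scaling factor.
scale = max(0, 1 - 2.58/8.2701) = 0.688
Step 3: prox(x) = [2.2517, 3.7878, -3.6]
||prox(x)|| = 5.6901
Step 4: Proximal objective.
0.5*||prox-x||^2 = 3.3282
lambda*||prox|| = 14.6805
Total = 18.0088


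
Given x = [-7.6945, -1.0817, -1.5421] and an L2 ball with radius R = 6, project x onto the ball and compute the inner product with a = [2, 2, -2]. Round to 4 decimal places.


Step 1: Compute ||x|| (intermediates to 6 decimals).
||x|| = sqrt((-7.6945)^2 + (-1.0817)^2 + (-1.5421)^2) = 7.921709
Step 2: Project.
Since ||x|| > R, scale = R/||x|| = 6/7.921709 = 0.757412, proj(x) = scale * x
proj(x) = [-5.827907, -0.819293, -1.168005]
Step 3: Dot product.
a^T * proj(x) = 2*(-5.827907) + 2*(-0.819293) - 2*(-1.168005) = -10.9584


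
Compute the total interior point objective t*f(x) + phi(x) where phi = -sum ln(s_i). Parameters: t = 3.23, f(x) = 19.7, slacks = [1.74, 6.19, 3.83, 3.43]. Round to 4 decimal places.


Step 1: Compute log-barrier.
ln values: [0.5539, 1.8229, 1.3429, 1.2326]
phi = -(0.5539 + 1.8229 + 1.3429 + 1.2326) = -4.9522
Step 2: Compute augmented objective.
t*f(x) = 3.23*19.7 = 63.631
Total = 63.631 - 4.9522 = 58.6788


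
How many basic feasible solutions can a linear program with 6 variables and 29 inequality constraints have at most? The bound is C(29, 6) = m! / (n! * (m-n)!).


Each vertex corresponds to some choice of n active constraints out of m, so the number of vertices is at most C(m, n) = m! / (n!(m-n)!).
m = 29, n = 6
Numerator: 29 * 28 * 27 * 26 * 25 * 24
Denominator: 6! = 720
C(29, 6) = 475020


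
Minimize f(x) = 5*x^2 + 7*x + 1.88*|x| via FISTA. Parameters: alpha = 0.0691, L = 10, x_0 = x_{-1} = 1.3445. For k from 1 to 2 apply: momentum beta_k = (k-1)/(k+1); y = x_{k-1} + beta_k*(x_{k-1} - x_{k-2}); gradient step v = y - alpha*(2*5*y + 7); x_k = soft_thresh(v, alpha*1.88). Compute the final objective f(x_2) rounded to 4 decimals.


FISTA on f(x) = 5*x^2 + 7*x + 1.88*|x|
L = 10, alpha = 0.0691
Iteration 1: beta = 0.0, y = 1.3445 + 0.0*(1.3445 - 1.3445) = 1.3445
  grad(y) = 20.445, v = y - alpha*grad = -0.0682
  prox(v) = soft_thresh(-0.0682, 0.1299) = 0.0
Iteration 2: beta = 0.3333, y = 0.0 + 0.3333*(0.0 - 1.3445) = -0.4482
  grad(y) = 2.5183, v = y - alpha*grad = -0.6222
  prox(v) = soft_thresh(-0.6222, 0.1299) = -0.4923
f(x_2) = 5*(-0.4923)^2 + 7*(-0.4923) + 1.88*|-0.4923| = -1.3088


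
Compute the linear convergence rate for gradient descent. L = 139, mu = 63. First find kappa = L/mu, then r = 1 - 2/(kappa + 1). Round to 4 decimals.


Step 1: Compute the condition number.
kappa = L/mu = 139/63 = 2.2063
Step 2: Compute the convergence rate.
r = 1 - 2/(kappa + 1) = 1 - 2*mu/(L + mu) = (L - mu)/(L + mu) = 76/202 = 0.3762


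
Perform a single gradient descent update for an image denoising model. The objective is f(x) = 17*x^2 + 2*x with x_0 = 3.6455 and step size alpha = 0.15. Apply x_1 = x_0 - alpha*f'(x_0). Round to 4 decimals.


We compute the gradient at x_0 and apply the update.
f'(x) = 34*x + 2
f'(3.6455) = 34*3.6455 + 2 = 125.947
x_1 = 3.6455 - 0.15*125.947 = -15.2466


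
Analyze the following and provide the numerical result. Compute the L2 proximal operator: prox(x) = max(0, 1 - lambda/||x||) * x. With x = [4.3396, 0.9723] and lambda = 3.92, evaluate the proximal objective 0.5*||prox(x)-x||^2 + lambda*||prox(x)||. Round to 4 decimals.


Step 1: Compute ||x||.
||x|| = 4.4472
Step 2: Compute scaling factor.
scale = max(0, 1 - 3.92/4.4472) = 0.1185
Step 3: prox(x) = [0.5144, 0.1153]
||prox(x)|| = 0.5272
Step 4: Proximal objective.
0.5*||prox-x||^2 = 7.6832
lambda*||prox|| = 2.0666
Total = 9.7498


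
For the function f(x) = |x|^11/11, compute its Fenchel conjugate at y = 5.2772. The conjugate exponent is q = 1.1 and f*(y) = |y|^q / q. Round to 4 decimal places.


The conjugate exponent q satisfies 1/p + 1/q = 1.
p = 11, so q = 11/(11 - 1) = 1.1
|y|^q = 5.2772^1.1 = 6.2322
f*(5.2772) = 6.2322 / 1.1 = 5.6657


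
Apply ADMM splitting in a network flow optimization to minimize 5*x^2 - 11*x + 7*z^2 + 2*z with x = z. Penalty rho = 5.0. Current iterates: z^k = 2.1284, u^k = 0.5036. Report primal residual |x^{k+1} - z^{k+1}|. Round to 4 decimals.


ADMM iteration with rho = 5.0, z^k = 2.1284, u^k = 0.5036
Step 1: x-update.
Minimize 5*x^2 - 11*x + (5.0/2)*(x - 2.1284 + 0.5036)^2
FOC: (2*5 + 5.0)*x = 11 + 5.0*(2.1284 - 0.5036)
x^{k+1} = 1.2749
Step 2: z-update.
Minimize 7*z^2 + 2*z + (5.0/2)*(1.2749 - z + 0.5036)^2
FOC: (2*7 + 5.0)*z = -2 + 5.0*(1.2749 + 0.5036)
z^{k+1} = 0.3628
Step 3: u-update.
u^{k+1} = 0.5036 + 1.2749 - 0.3628 = 1.4158
Step 4: Primal residual = |1.2749 - 0.3628| = 0.9122


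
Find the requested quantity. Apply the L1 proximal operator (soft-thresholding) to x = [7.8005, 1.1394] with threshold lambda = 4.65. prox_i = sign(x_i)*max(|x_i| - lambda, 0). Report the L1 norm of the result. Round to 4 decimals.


Soft-thresholding with lambda = 4.65:
prox(7.8005) = sign(7.8005)*max(|7.8005| - 4.65, 0) = 3.1505
prox(1.1394) = sign(1.1394)*max(|1.1394| - 4.65, 0) = 0.0
prox(x) = [3.1505, 0.0]
||prox(x)||_1 = 3.1505 + 0.0 = 3.1505


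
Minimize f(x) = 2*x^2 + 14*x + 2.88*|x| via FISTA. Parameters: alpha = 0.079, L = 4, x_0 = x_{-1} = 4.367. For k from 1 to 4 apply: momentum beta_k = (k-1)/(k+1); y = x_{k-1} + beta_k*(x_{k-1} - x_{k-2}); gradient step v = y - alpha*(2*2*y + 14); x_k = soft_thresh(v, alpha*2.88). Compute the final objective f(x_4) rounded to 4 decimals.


FISTA on f(x) = 2*x^2 + 14*x + 2.88*|x|
L = 4, alpha = 0.079
Iteration 1: beta = 0.0, y = 4.367 + 0.0*(4.367 - 4.367) = 4.367
  grad(y) = 31.468, v = y - alpha*grad = 1.881
  prox(v) = soft_thresh(1.881, 0.2275) = 1.6535
Iteration 2: beta = 0.3333, y = 1.6535 + 0.3333*(1.6535 - 4.367) = 0.749
  grad(y) = 16.996, v = y - alpha*grad = -0.5937
  prox(v) = soft_thresh(-0.5937, 0.2275) = -0.3662
Iteration 3: beta = 0.5, y = -0.3662 + 0.5*(-0.3662 - 1.6535) = -1.376
  grad(y) = 8.496, v = y - alpha*grad = -2.0472
  prox(v) = soft_thresh(-2.0472, 0.2275) = -1.8197
Iteration 4: beta = 0.6, y = -1.8197 + 0.6*(-1.8197 + 0.3662) = -2.6918
  grad(y) = 3.233, v = y - alpha*grad = -2.9472
  prox(v) = soft_thresh(-2.9472, 0.2275) = -2.7196
f(x_4) = 2*(-2.7196)^2 + 14*(-2.7196) + 2.88*|-2.7196| = -15.4495


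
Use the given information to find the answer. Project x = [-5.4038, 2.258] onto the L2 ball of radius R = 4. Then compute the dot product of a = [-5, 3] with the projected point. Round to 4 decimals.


Step 1: Compute ||x|| (intermediates to 6 decimals).
||x|| = sqrt((-5.4038)^2 + 2.258^2) = 5.856588
Step 2: Project.
Since ||x|| > R, scale = R/||x|| = 4/5.856588 = 0.682992, proj(x) = scale * x
proj(x) = [-3.690752, 1.542196]
Step 3: Dot product.
a^T * proj(x) = -5*(-3.690752) + 3*1.542196 = 23.0803


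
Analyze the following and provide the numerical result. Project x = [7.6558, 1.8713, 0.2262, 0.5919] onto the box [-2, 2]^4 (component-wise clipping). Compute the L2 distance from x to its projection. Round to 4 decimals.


Project each component onto [-2, 2].
clip(7.6558) = 2.0, clip(1.8713) = 1.8713, clip(0.2262) = 0.2262, clip(0.5919) = 0.5919
Projection = [2.0, 1.8713, 0.2262, 0.5919]
Squared diffs: [31.9881, 0.0, 0.0, 0.0]
Distance = sqrt(31.9881) = 5.6558


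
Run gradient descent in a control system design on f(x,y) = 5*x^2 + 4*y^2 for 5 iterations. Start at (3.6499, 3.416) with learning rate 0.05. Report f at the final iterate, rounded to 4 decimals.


Gradient descent on f(x,y) = 5*x^2 + 4*y^2.
Starting point: (3.6499, 3.416), alpha = 0.05
Step 1: grad_x = 2*5*3.6499 = 36.499, grad_y = 2*4*3.416 = 27.328
  x_1 = 3.6499 - 0.05*36.499 = 1.825
  y_1 = 3.416 - 0.05*27.328 = 2.0496
Step 2: grad_x = 2*5*1.825 = 18.2495, grad_y = 2*4*2.0496 = 16.3968
  x_2 = 1.825 - 0.05*18.2495 = 0.9125
  y_2 = 2.0496 - 0.05*16.3968 = 1.2298
Step 3: grad_x = 2*5*0.9125 = 9.1248, grad_y = 2*4*1.2298 = 9.8381
  x_3 = 0.9125 - 0.05*9.1248 = 0.4562
  y_3 = 1.2298 - 0.05*9.8381 = 0.7379
Step 4: grad_x = 2*5*0.4562 = 4.5624, grad_y = 2*4*0.7379 = 5.9028
  x_4 = 0.4562 - 0.05*4.5624 = 0.2281
  y_4 = 0.7379 - 0.05*5.9028 = 0.4427
Step 5: grad_x = 2*5*0.2281 = 2.2812, grad_y = 2*4*0.4427 = 3.5417
  x_5 = 0.2281 - 0.05*2.2812 = 0.1141
  y_5 = 0.4427 - 0.05*3.5417 = 0.2656
f(0.1141, 0.2656) = 5*0.1141^2 + 4*0.2656^2 = 0.3473


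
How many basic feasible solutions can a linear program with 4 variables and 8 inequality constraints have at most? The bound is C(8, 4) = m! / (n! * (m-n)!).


Each vertex corresponds to some choice of n active constraints out of m, so the number of vertices is at most C(m, n) = m! / (n!(m-n)!).
m = 8, n = 4
Numerator: 8 * 7 * 6 * 5
Denominator: 4! = 24
C(8, 4) = 70


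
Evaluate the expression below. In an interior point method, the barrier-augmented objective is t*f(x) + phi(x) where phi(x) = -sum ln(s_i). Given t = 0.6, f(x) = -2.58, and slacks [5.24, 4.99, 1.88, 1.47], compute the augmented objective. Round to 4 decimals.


Step 1: Compute log-barrier.
ln values: [1.6563, 1.6074, 0.6313, 0.3853]
phi = -(1.6563 + 1.6074 + 0.6313 + 0.3853) = -4.2803
Step 2: Compute augmented objective.
t*f(x) = 0.6*-2.58 = -1.548
Total = -1.548 - 4.2803 = -5.8283


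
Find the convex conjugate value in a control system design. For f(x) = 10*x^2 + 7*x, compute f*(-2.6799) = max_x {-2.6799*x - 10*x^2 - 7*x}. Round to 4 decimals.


f*(y) = sup_x {y*x - a*x^2 - b*x} = sup_x {(y-b)*x - a*x^2}
FOC: (y - b) - 2a*x = 0 => x* = (y - b)/(2a)
x* = (-2.6799 - 7)/(2*10) = -0.484
f*(-2.6799) = (y-b)^2/(4a) = (-2.6799 - 7)^2/(4*10)
= 93.7005/40 = 2.3425


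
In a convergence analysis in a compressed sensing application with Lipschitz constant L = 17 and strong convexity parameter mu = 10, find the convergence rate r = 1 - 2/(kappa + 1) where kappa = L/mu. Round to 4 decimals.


Step 1: Compute the condition number.
kappa = L/mu = 17/10 = 1.7
Step 2: Compute the convergence rate.
r = 1 - 2/(kappa + 1) = 1 - 2*mu/(L + mu) = (L - mu)/(L + mu) = 7/27 = 0.2593


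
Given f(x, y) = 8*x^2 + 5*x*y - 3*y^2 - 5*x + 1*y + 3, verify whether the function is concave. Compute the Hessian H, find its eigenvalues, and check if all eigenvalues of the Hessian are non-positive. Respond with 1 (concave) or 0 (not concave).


The Hessian of f(x,y) = 8*x^2 + 5*x*y - 3*y^2 - 5*x + 1*y + 3 is:
H = [[16, 5], [5, -6]]
Trace = 16 - 6 = 10
Determinant = 16*-6 - (5)^2 = -121
Discriminant = (10)^2 - 4*-121 = 584.0
Eigenvalues: lambda_1 = -7.083, lambda_2 = 17.083
The function is not concave.

0


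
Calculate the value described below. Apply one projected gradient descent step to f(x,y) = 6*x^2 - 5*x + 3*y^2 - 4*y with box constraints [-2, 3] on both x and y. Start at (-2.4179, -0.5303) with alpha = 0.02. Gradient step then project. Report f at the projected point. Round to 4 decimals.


Step 1: Compute gradient at (-2.4179, -0.5303).
grad_x = 2*6*-2.4179 - 5 = -34.0148
grad_y = 2*3*-0.5303 - 4 = -7.1818
Step 2: Gradient step.
x_raw = -2.4179 - 0.02*-34.0148 = -1.7376
y_raw = -0.5303 - 0.02*-7.1818 = -0.3867
Step 3: Project onto [-2, 3].
x_proj = clip(-1.7376) = -1.7376
y_proj = clip(-0.3867) = -0.3867
Step 4: Evaluate f.
f(-1.7376, -0.3867) = 28.7988


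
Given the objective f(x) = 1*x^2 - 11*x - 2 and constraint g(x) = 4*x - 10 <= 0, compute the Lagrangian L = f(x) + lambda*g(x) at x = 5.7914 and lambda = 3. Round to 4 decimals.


Step 1: Evaluate f(x).
f(5.7914) = 1*5.7914^2 - 11*5.7914 - 2 = -32.1651
Step 2: Evaluate g(x).
g(5.7914) = 4*5.7914 - 10 = 13.1656
Step 3: Compute Lagrangian.
L = -32.1651 + 3*13.1656 = 7.3317


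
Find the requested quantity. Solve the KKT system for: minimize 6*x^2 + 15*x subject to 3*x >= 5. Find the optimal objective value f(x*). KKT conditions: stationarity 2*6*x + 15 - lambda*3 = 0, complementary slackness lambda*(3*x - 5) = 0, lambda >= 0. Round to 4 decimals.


Step 1: Try lambda = 0 (constraint inactive).
x_unc = -15/(2*6) = -1.25
Check: 3*-1.25 = -3.75 < 5 -- violated!
Step 2: Constraint must be active: 3*x = 5
x* = 5/3 = 1.6667 (rounded; the exact value 5/3 is used below)
lambda = (2*6*(5/3) + 15)/3 = 11.6667
Step 3: Compute optimal value.
f(x*) = 6*(5/3)^2 + 15*(5/3) = 41.6667


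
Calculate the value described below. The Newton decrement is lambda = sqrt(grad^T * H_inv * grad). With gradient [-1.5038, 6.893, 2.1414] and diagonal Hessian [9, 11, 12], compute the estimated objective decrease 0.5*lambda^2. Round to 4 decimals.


Step 1: H is diagonal, so H^(-1) * g = [-0.1671, 0.6266, 0.1785].
Step 2: g^T H^(-1) g = sum_i g_i^2 / H_ii
  = (-1.5038)^2/9 + (6.893)^2/11 + (2.1414)^2/12
  = 0.2513 + 4.3194 + 0.3821 = 4.9528
Step 3: Objective decrease = 0.5 * g^T H^(-1) g = 2.4764


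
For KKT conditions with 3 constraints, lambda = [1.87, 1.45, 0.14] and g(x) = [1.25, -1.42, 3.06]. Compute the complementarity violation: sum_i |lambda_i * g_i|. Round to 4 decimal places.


KKT complementary slackness check:
lambda_1 * g_1 = 1.87 * 1.25 = 2.3375
lambda_2 * g_2 = 1.45 * -1.42 = -2.059
lambda_3 * g_3 = 0.14 * 3.06 = 0.4284
Total violation = 2.3375 + 2.059 + 0.4284 = 4.8249


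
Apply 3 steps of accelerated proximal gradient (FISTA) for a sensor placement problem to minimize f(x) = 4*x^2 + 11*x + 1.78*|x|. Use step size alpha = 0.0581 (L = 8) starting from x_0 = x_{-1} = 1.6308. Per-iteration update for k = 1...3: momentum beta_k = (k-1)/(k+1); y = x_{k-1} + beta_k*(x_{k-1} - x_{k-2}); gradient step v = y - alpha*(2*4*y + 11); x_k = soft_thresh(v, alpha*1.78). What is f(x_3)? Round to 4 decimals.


FISTA on f(x) = 4*x^2 + 11*x + 1.78*|x|
L = 8, alpha = 0.0581
Iteration 1: beta = 0.0, y = 1.6308 + 0.0*(1.6308 - 1.6308) = 1.6308
  grad(y) = 24.0464, v = y - alpha*grad = 0.2337
  prox(v) = soft_thresh(0.2337, 0.1034) = 0.1303
Iteration 2: beta = 0.3333, y = 0.1303 + 0.3333*(0.1303 - 1.6308) = -0.3699
  grad(y) = 8.0409, v = y - alpha*grad = -0.8371
  prox(v) = soft_thresh(-0.8371, 0.1034) = -0.7336
Iteration 3: beta = 0.5, y = -0.7336 + 0.5*(-0.7336 - 0.1303) = -1.1656
  grad(y) = 1.6751, v = y - alpha*grad = -1.2629
  prox(v) = soft_thresh(-1.2629, 0.1034) = -1.1595
f(x_3) = 4*(-1.1595)^2 + 11*(-1.1595) + 1.78*|-1.1595| = -5.3128


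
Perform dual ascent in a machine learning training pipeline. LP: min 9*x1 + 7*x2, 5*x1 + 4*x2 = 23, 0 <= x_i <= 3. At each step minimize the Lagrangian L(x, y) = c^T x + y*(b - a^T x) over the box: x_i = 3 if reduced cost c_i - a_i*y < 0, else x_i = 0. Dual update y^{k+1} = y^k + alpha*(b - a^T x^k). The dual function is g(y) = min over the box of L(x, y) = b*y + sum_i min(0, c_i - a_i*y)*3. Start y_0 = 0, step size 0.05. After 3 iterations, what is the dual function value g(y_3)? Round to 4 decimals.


Dual ascent for LP: min 9*x1 + 7*x2, 5*x1 + 4*x2 = 23, 0 <= x_i <= 3
Step 1: y^k = 0.0, reduced costs: (9.0, 7.0)
  x^k = (0.0, 0.0), subgradient = b - a^T x = 23.0
  y^{k+1} = 0.0 + 0.05*23.0 = 1.15
Step 2: y^k = 1.15, reduced costs: (3.25, 2.4)
  x^k = (0.0, 0.0), subgradient = b - a^T x = 23.0
  y^{k+1} = 1.15 + 0.05*23.0 = 2.3
Step 3: y^k = 2.3, reduced costs: (-2.5, -2.2)
  x^k = (3.0, 3.0), subgradient = b - a^T x = -4.0
  y^{k+1} = 2.3 + 0.05*-4.0 = 2.1
Dual objective at y_3 = 2.1: reduced costs (-1.5, -1.4), box minimizer x = (3.0, 3.0)
g(y_3) = b*y + (c1 - a1*y)*x1 + (c2 - a2*y)*x2 = 23*2.1 + (-1.5)*3.0 + (-1.4)*3.0 = 48.3 - 4.5 - 4.2 = 39.6


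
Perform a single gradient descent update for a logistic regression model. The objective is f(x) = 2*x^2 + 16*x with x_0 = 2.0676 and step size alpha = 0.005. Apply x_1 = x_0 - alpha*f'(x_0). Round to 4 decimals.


We compute the gradient at x_0 and apply the update.
f'(x) = 4*x + 16
f'(2.0676) = 4*2.0676 + 16 = 24.2704
x_1 = 2.0676 - 0.005*24.2704 = 1.9462


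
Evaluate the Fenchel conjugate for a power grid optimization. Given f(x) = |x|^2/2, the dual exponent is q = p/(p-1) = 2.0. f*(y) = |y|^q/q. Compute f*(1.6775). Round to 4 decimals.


The conjugate exponent q satisfies 1/p + 1/q = 1.
p = 2, so q = 2/(2 - 1) = 2.0
|y|^q = 1.6775^2.0 = 2.814
f*(1.6775) = 2.814 / 2.0 = 1.407


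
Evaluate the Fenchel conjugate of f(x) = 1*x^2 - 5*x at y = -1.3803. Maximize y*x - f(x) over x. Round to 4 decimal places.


f*(y) = sup_x {y*x - a*x^2 - b*x} = sup_x {(y-b)*x - a*x^2}
FOC: (y - b) - 2a*x = 0 => x* = (y - b)/(2a)
x* = (-1.3803 + 5)/(2*1) = 1.8099
f*(-1.3803) = (y-b)^2/(4a) = (-1.3803 + 5)^2/(4*1)
= 13.1022/4 = 3.2756


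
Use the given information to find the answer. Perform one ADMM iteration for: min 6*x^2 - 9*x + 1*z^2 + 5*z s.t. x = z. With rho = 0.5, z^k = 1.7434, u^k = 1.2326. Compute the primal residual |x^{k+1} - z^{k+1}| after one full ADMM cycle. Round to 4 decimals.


ADMM iteration with rho = 0.5, z^k = 1.7434, u^k = 1.2326
Step 1: x-update.
Minimize 6*x^2 - 9*x + (0.5/2)*(x - 1.7434 + 1.2326)^2
FOC: (2*6 + 0.5)*x = 9 + 0.5*(1.7434 - 1.2326)
x^{k+1} = 0.7404
Step 2: z-update.
Minimize 1*z^2 + 5*z + (0.5/2)*(0.7404 - z + 1.2326)^2
FOC: (2*1 + 0.5)*z = -5 + 0.5*(0.7404 + 1.2326)
z^{k+1} = -1.6054
Step 3: u-update.
u^{k+1} = 1.2326 + 0.7404 + 1.6054 = 3.5784
Step 4: Primal residual = |0.7404 + 1.6054| = 2.3458


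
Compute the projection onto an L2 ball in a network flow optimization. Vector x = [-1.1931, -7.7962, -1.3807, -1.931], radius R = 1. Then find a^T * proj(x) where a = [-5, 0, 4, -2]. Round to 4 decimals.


Step 1: Compute ||x|| (intermediates to 6 decimals).
||x|| = sqrt((-1.1931)^2 + (-7.7962)^2 + (-1.3807)^2 + (-1.931)^2) = 8.236463
Step 2: Project.
Since ||x|| > R, scale = R/||x|| = 1/8.236463 = 0.121411, proj(x) = scale * x
proj(x) = [-0.144855, -0.946544, -0.167632, -0.234445]
Step 3: Dot product.
a^T * proj(x) = -5*(-0.144855) + 0*(-0.946544) + 4*(-0.167632) - 2*(-0.234445) = 0.5226


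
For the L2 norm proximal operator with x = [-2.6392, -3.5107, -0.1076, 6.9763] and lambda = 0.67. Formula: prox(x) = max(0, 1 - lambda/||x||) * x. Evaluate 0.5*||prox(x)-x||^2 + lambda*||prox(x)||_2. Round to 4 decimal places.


Step 1: Compute ||x||.
||x|| = 8.2444
Step 2: Compute scaling factor.
scale = max(0, 1 - 0.67/8.2444) = 0.9187
Step 3: prox(x) = [-2.4247, -3.2254, -0.0989, 6.4094]
||prox(x)|| = 7.5744
Step 4: Proximal objective.
0.5*||prox-x||^2 = 0.2245
lambda*||prox|| = 5.0748
Total = 5.2993


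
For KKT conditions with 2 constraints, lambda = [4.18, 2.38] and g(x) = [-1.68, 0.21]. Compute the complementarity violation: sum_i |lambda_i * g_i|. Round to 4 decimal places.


KKT complementary slackness check:
lambda_1 * g_1 = 4.18 * -1.68 = -7.0224
lambda_2 * g_2 = 2.38 * 0.21 = 0.4998
Total violation = 7.0224 + 0.4998 = 7.5222


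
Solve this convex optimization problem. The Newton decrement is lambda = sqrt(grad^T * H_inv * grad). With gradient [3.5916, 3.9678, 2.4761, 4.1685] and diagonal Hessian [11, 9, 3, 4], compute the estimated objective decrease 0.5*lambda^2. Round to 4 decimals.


Step 1: H is diagonal, so H^(-1) * g = [0.3265, 0.4409, 0.8254, 1.0421].
Step 2: g^T H^(-1) g = sum_i g_i^2 / H_ii
  = (3.5916)^2/11 + (3.9678)^2/9 + (2.4761)^2/3 + (4.1685)^2/4
  = 1.1727 + 1.7493 + 2.0437 + 4.3441 = 9.3097
Step 3: Objective decrease = 0.5 * g^T H^(-1) g = 4.6549
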